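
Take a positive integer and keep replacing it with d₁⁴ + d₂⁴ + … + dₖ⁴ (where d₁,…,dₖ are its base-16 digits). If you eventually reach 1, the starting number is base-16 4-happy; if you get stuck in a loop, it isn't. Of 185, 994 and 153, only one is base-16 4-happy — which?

185: 185 → 21202 → 29218 → 2449 → 13123 → 499 → 50707 → 22114 → 3233 → 30737 → 6499 → 7939 → 50707  — repeats 50707 (not base-16 4-happy)
994: 994 → 38513 → 10259 → 4194 → 1313 → 642 → 4128 → 17 → 2 → 16 → 1  — reaches 1 (base-16 4-happy)
153: 153 → 13122 → 434 → 14658 → 6914 → 14658  — repeats 14658 (not base-16 4-happy)

994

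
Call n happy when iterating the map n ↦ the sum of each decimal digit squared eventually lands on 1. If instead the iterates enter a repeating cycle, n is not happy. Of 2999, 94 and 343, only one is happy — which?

2999: 2999 → 247 → 69 → 117 → 51 → 26 → 40 → 16 → 37 → 58 → 89 → 145 → 42 → 20 → 4 → 16  — repeats 16 (not happy)
94: 94 → 97 → 130 → 10 → 1  — reaches 1 (happy)
343: 343 → 34 → 25 → 29 → 85 → 89 → 145 → 42 → 20 → 4 → 16 → 37 → 58 → 89  — repeats 89 (not happy)

94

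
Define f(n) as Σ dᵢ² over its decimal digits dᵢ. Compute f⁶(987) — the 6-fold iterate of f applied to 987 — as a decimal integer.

987 → 9² + 8² + 7² = 194
194 → 1² + 9² + 4² = 98
98 → 9² + 8² = 145
145 → 1² + 4² + 5² = 42
42 → 4² + 2² = 20
20 → 2² + 0² = 4

4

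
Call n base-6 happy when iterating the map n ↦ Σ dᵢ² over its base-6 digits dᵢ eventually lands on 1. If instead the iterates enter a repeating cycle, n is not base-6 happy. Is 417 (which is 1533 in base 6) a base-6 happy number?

417 = (1,5,3,3)_6 → 44
44 = (1,1,2)_6 → 6
6 = (1,0)_6 → 1  — reached 1.

base-6 happy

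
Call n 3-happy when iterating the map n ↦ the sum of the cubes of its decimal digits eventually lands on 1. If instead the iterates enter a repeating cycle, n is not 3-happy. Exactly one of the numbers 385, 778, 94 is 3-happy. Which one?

385: 385 → 664 → 496 → 1009 → 730 → 370 → 370  — repeats 370 (not 3-happy)
778: 778 → 1198 → 1243 → 100 → 1  — reaches 1 (3-happy)
94: 94 → 793 → 1099 → 1459 → 919 → 1459  — repeats 1459 (not 3-happy)

778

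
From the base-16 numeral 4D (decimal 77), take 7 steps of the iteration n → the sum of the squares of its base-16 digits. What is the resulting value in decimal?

208

77 = (4,13)_16 → 4² + 13² = 16 + 169 = 185
185 = (11,9)_16 → 11² + 9² = 121 + 81 = 202
202 = (12,10)_16 → 12² + 10² = 144 + 100 = 244
244 = (15,4)_16 → 15² + 4² = 225 + 16 = 241
241 = (15,1)_16 → 15² + 1² = 225 + 1 = 226
226 = (14,2)_16 → 14² + 2² = 196 + 4 = 200
200 = (12,8)_16 → 12² + 8² = 144 + 64 = 208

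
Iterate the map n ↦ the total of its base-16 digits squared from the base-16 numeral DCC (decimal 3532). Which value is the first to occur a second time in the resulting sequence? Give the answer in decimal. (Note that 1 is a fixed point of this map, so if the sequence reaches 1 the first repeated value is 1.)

3532 = (13,12,12)_16 → 13² + 12² + 12² = 457
457 = (1,12,9)_16 → 1² + 12² + 9² = 226
226 = (14,2)_16 → 14² + 2² = 200
200 = (12,8)_16 → 12² + 8² = 208
208 = (13,0)_16 → 13² + 0² = 169
169 = (10,9)_16 → 10² + 9² = 181
181 = (11,5)_16 → 11² + 5² = 146
146 = (9,2)_16 → 9² + 2² = 85
85 = (5,5)_16 → 5² + 5² = 50
50 = (3,2)_16 → 3² + 2² = 13
13 = (13)_16 → 13² = 169  — 169 already appeared earlier.

169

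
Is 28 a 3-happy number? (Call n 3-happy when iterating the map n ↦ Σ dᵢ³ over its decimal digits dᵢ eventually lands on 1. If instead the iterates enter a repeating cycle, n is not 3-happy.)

28 → 2³ + 8³ = 8 + 512 = 520
520 → 5³ + 2³ + 0³ = 125 + 8 + 0 = 133
133 → 1³ + 3³ + 3³ = 1 + 27 + 27 = 55
55 → 5³ + 5³ = 125 + 125 = 250
250 → 2³ + 5³ + 0³ = 8 + 125 + 0 = 133  — 133 already seen; the sequence cycles without reaching 1.

not 3-happy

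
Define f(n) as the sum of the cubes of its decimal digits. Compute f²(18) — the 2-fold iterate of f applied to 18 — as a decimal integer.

18 → 1³ + 8³ = 1 + 512 = 513
513 → 5³ + 1³ + 3³ = 125 + 1 + 27 = 153

153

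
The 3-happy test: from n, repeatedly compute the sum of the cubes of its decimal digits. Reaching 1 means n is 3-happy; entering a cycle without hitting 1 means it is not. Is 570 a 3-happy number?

not 3-happy

570 → 5³ + 7³ + 0³ = 468
468 → 4³ + 6³ + 8³ = 792
792 → 7³ + 9³ + 2³ = 1080
1080 → 1³ + 0³ + 8³ + 0³ = 513
513 → 5³ + 1³ + 3³ = 153
153 → 1³ + 5³ + 3³ = 153  — 153 already seen; the sequence cycles without reaching 1.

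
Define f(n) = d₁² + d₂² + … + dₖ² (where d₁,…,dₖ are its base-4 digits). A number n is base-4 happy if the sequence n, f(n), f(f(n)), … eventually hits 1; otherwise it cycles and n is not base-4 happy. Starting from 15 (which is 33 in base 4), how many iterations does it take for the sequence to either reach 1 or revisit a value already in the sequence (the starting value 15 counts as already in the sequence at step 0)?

5

15 = (3,3)_4 → 3² + 3² = 9 + 9 = 18
18 = (1,0,2)_4 → 1² + 0² + 2² = 1 + 0 + 4 = 5
5 = (1,1)_4 → 1² + 1² = 1 + 1 = 2
2 = (2)_4 → 2² = 4
4 = (1,0)_4 → 1² + 0² = 1 + 0 = 1  — reached 1.
That took 5 steps.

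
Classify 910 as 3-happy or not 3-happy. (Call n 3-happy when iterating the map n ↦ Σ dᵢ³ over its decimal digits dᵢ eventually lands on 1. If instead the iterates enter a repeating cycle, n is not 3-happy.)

910 → 9³ + 1³ + 0³ = 729 + 1 + 0 = 730
730 → 7³ + 3³ + 0³ = 343 + 27 + 0 = 370
370 → 3³ + 7³ + 0³ = 27 + 343 + 0 = 370  — 370 already seen; the sequence cycles without reaching 1.

not 3-happy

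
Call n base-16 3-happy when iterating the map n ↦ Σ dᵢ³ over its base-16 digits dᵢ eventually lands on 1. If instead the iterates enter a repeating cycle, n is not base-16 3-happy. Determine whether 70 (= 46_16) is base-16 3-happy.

base-16 3-happy

70 = (4,6)_16 → 4³ + 6³ = 280
280 = (1,1,8)_16 → 1³ + 1³ + 8³ = 514
514 = (2,0,2)_16 → 2³ + 0³ + 2³ = 16
16 = (1,0)_16 → 1³ + 0³ = 1  — reached 1.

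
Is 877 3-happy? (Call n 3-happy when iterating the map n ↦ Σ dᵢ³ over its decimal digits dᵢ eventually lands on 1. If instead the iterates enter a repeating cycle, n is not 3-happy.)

877 → 8³ + 7³ + 7³ = 512 + 343 + 343 = 1198
1198 → 1³ + 1³ + 9³ + 8³ = 1 + 1 + 729 + 512 = 1243
1243 → 1³ + 2³ + 4³ + 3³ = 1 + 8 + 64 + 27 = 100
100 → 1³ + 0³ + 0³ = 1 + 0 + 0 = 1  — reached 1.

3-happy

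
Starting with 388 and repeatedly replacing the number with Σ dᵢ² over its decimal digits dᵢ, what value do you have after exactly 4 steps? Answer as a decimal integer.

388 → 3² + 8² + 8² = 137
137 → 1² + 3² + 7² = 59
59 → 5² + 9² = 106
106 → 1² + 0² + 6² = 37

37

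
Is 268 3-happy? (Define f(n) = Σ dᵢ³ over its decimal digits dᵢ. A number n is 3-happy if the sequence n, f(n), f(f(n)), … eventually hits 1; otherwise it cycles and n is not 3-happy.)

268 → 2³ + 6³ + 8³ = 8 + 216 + 512 = 736
736 → 7³ + 3³ + 6³ = 343 + 27 + 216 = 586
586 → 5³ + 8³ + 6³ = 125 + 512 + 216 = 853
853 → 8³ + 5³ + 3³ = 512 + 125 + 27 = 664
664 → 6³ + 6³ + 4³ = 216 + 216 + 64 = 496
496 → 4³ + 9³ + 6³ = 64 + 729 + 216 = 1009
1009 → 1³ + 0³ + 0³ + 9³ = 1 + 0 + 0 + 729 = 730
730 → 7³ + 3³ + 0³ = 343 + 27 + 0 = 370
370 → 3³ + 7³ + 0³ = 27 + 343 + 0 = 370  — 370 already seen; the sequence cycles without reaching 1.

not 3-happy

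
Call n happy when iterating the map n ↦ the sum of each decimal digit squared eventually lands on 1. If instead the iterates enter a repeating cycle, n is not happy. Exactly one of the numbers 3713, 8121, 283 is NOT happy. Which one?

283

3713: 3713 → 68 → 100 → 1  — reaches 1 (happy)
8121: 8121 → 70 → 49 → 97 → 130 → 10 → 1  — reaches 1 (happy)
283: 283 → 77 → 98 → 145 → 42 → 20 → 4 → 16 → 37 → 58 → 89 → 145  — repeats 145 (not happy)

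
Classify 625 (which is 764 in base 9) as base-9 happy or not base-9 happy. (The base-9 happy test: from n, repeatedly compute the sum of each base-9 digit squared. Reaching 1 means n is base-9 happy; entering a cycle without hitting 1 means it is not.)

625 = (7,6,4)_9 → 7² + 6² + 4² = 49 + 36 + 16 = 101
101 = (1,2,2)_9 → 1² + 2² + 2² = 1 + 4 + 4 = 9
9 = (1,0)_9 → 1² + 0² = 1 + 0 = 1  — reached 1.

base-9 happy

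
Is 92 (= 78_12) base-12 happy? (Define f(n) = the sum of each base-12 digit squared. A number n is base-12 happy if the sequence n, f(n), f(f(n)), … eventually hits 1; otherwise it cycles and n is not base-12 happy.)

92 = (7,8)_12 → 7² + 8² = 49 + 64 = 113
113 = (9,5)_12 → 9² + 5² = 81 + 25 = 106
106 = (8,10)_12 → 8² + 10² = 64 + 100 = 164
164 = (1,1,8)_12 → 1² + 1² + 8² = 1 + 1 + 64 = 66
66 = (5,6)_12 → 5² + 6² = 25 + 36 = 61
61 = (5,1)_12 → 5² + 1² = 25 + 1 = 26
26 = (2,2)_12 → 2² + 2² = 4 + 4 = 8
8 = (8)_12 → 8² = 64
64 = (5,4)_12 → 5² + 4² = 25 + 16 = 41
41 = (3,5)_12 → 3² + 5² = 9 + 25 = 34
34 = (2,10)_12 → 2² + 10² = 4 + 100 = 104
104 = (8,8)_12 → 8² + 8² = 64 + 64 = 128
128 = (10,8)_12 → 10² + 8² = 100 + 64 = 164  — 164 already seen; the sequence cycles without reaching 1.

not base-12 happy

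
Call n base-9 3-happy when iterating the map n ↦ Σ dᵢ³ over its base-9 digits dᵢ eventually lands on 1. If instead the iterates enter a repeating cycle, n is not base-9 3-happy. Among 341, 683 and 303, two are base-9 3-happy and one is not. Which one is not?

341: 341 → 577 → 345 → 99 → 9 → 1  — reaches 1 (base-9 3-happy)
683: 683 → 1051 → 883 → 515 → 251 → 539 → 853 → 409 → 189 → 35 → 539  — repeats 539 (not base-9 3-happy)
303: 303 → 459 → 341 → 577 → 345 → 99 → 9 → 1  — reaches 1 (base-9 3-happy)

683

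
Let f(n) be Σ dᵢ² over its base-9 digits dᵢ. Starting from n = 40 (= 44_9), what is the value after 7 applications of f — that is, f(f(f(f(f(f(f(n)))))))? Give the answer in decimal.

74

40 = (4,4)_9 → 4² + 4² = 32
32 = (3,5)_9 → 3² + 5² = 34
34 = (3,7)_9 → 3² + 7² = 58
58 = (6,4)_9 → 6² + 4² = 52
52 = (5,7)_9 → 5² + 7² = 74
74 = (8,2)_9 → 8² + 2² = 68
68 = (7,5)_9 → 7² + 5² = 74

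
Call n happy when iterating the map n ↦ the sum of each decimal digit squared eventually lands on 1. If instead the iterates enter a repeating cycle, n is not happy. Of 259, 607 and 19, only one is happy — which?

259: 259 → 110 → 2 → 4 → 16 → 37 → 58 → 89 → 145 → 42 → 20 → 4  — repeats 4 (not happy)
607: 607 → 85 → 89 → 145 → 42 → 20 → 4 → 16 → 37 → 58 → 89  — repeats 89 (not happy)
19: 19 → 82 → 68 → 100 → 1  — reaches 1 (happy)

19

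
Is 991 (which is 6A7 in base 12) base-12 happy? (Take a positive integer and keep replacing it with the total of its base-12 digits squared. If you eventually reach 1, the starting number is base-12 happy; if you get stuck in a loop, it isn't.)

991 = (6,10,7)_12 → 6² + 10² + 7² = 185
185 = (1,3,5)_12 → 1² + 3² + 5² = 35
35 = (2,11)_12 → 2² + 11² = 125
125 = (10,5)_12 → 10² + 5² = 125  — 125 already seen; the sequence cycles without reaching 1.

not base-12 happy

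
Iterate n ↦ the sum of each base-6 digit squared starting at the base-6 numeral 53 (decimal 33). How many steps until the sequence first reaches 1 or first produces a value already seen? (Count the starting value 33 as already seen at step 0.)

33 = (5,3)_6 → 34
34 = (5,4)_6 → 41
41 = (1,0,5)_6 → 26
26 = (4,2)_6 → 20
20 = (3,2)_6 → 13
13 = (2,1)_6 → 5
5 = (5)_6 → 25
25 = (4,1)_6 → 17
17 = (2,5)_6 → 29
29 = (4,5)_6 → 41  — 41 repeats.
That took 10 steps.

10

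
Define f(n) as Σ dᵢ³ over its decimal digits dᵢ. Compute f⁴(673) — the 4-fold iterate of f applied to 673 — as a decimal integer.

673 → 6³ + 7³ + 3³ = 216 + 343 + 27 = 586
586 → 5³ + 8³ + 6³ = 125 + 512 + 216 = 853
853 → 8³ + 5³ + 3³ = 512 + 125 + 27 = 664
664 → 6³ + 6³ + 4³ = 216 + 216 + 64 = 496

496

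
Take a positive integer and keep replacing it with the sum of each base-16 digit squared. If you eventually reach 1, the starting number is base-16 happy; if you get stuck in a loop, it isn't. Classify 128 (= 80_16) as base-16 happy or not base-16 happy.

128 = (8,0)_16 → 64
64 = (4,0)_16 → 16
16 = (1,0)_16 → 1  — reached 1.

base-16 happy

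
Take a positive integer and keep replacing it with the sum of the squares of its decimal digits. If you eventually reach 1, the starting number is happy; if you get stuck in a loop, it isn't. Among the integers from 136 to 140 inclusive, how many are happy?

1

136: 136 → 46 → 52 → 29 → 85 → 89 → 145 → 42 → 20 → 4 → 16 → 37 → 58 → 89  — not happy
137: 137 → 59 → 106 → 37 → 58 → 89 → 145 → 42 → 20 → 4 → 16 → 37  — not happy
138: 138 → 74 → 65 → 61 → 37 → 58 → 89 → 145 → 42 → 20 → 4 → 16 → 37  — not happy
139: 139 → 91 → 82 → 68 → 100 → 1  — happy
140: 140 → 17 → 50 → 25 → 29 → 85 → 89 → 145 → 42 → 20 → 4 → 16 → 37 → 58 → 89  — not happy
happy: 139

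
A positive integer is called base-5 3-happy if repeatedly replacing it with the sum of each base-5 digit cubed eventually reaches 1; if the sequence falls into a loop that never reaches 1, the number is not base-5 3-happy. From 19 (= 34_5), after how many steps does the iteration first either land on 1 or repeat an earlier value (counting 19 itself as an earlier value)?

19 = (3,4)_5 → 3³ + 4³ = 27 + 64 = 91
91 = (3,3,1)_5 → 3³ + 3³ + 1³ = 27 + 27 + 1 = 55
55 = (2,1,0)_5 → 2³ + 1³ + 0³ = 8 + 1 + 0 = 9
9 = (1,4)_5 → 1³ + 4³ = 1 + 64 = 65
65 = (2,3,0)_5 → 2³ + 3³ + 0³ = 8 + 27 + 0 = 35
35 = (1,2,0)_5 → 1³ + 2³ + 0³ = 1 + 8 + 0 = 9  — 9 repeats.
That took 6 steps.

6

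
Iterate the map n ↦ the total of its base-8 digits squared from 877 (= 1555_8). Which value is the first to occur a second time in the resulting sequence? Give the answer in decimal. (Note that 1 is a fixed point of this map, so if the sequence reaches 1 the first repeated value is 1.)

1

877 = (1,5,5,5)_8 → 76
76 = (1,1,4)_8 → 18
18 = (2,2)_8 → 8
8 = (1,0)_8 → 1  — reached the fixed point 1.
1 → 1, so 1 is the first repeated value.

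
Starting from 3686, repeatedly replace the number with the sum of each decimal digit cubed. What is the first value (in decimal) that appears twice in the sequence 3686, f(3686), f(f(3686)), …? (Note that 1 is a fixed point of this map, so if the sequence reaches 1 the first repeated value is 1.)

3686 → 3³ + 6³ + 8³ + 6³ = 971
971 → 9³ + 7³ + 1³ = 1073
1073 → 1³ + 0³ + 7³ + 3³ = 371
371 → 3³ + 7³ + 1³ = 371  — 371 already appeared earlier.

371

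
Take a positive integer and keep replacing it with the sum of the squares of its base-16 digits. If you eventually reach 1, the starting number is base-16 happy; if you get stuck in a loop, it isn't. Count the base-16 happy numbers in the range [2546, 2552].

2546: 2546 → 310 → 46 → 200 → 208 → 169 → 181 → 146 → 85 → 50 → 13 → 169  — not base-16 happy
2547: 2547 → 315 → 131 → 73 → 97 → 37 → 29 → 170 → 200 → 208 → 169 → 181 → 146 → 85 → 50 → 13 → 169  — not base-16 happy
2548: 2548 → 322 → 21 → 26 → 101 → 61 → 178 → 125 → 218 → 269 → 170 → 200 → 208 → 169 → 181 → 146 → 85 → 50 → 13 → 169  — not base-16 happy
2549: 2549 → 331 → 138 → 164 → 116 → 65 → 17 → 2 → 4 → 16 → 1  — base-16 happy
2550: 2550 → 342 → 62 → 205 → 313 → 91 → 146 → 85 → 50 → 13 → 169 → 181 → 146  — not base-16 happy
2551: 2551 → 355 → 46 → 200 → 208 → 169 → 181 → 146 → 85 → 50 → 13 → 169  — not base-16 happy
2552: 2552 → 370 → 54 → 45 → 173 → 269 → 170 → 200 → 208 → 169 → 181 → 146 → 85 → 50 → 13 → 169  — not base-16 happy
base-16 happy: 2549

1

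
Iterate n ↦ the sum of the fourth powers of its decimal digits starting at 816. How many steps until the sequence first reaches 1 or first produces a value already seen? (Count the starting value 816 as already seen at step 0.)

816 → 8⁴ + 1⁴ + 6⁴ = 5393
5393 → 5⁴ + 3⁴ + 9⁴ + 3⁴ = 7348
7348 → 7⁴ + 3⁴ + 4⁴ + 8⁴ = 6834
6834 → 6⁴ + 8⁴ + 3⁴ + 4⁴ = 5729
5729 → 5⁴ + 7⁴ + 2⁴ + 9⁴ = 9603
9603 → 9⁴ + 6⁴ + 0⁴ + 3⁴ = 7938
7938 → 7⁴ + 9⁴ + 3⁴ + 8⁴ = 13139
13139 → 1⁴ + 3⁴ + 1⁴ + 3⁴ + 9⁴ = 6725
6725 → 6⁴ + 7⁴ + 2⁴ + 5⁴ = 4338
4338 → 4⁴ + 3⁴ + 3⁴ + 8⁴ = 4514
4514 → 4⁴ + 5⁴ + 1⁴ + 4⁴ = 1138
1138 → 1⁴ + 1⁴ + 3⁴ + 8⁴ = 4179
4179 → 4⁴ + 1⁴ + 7⁴ + 9⁴ = 9219
9219 → 9⁴ + 2⁴ + 1⁴ + 9⁴ = 13139  — 13139 repeats.
That took 14 steps.

14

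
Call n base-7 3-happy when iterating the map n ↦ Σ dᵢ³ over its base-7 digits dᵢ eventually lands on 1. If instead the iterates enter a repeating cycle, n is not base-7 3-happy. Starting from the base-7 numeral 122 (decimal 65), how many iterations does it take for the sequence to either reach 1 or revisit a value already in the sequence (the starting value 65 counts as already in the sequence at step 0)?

9

65 = (1,2,2)_7 → 17
17 = (2,3)_7 → 35
35 = (5,0)_7 → 125
125 = (2,3,6)_7 → 251
251 = (5,0,6)_7 → 341
341 = (6,6,5)_7 → 557
557 = (1,4,2,4)_7 → 137
137 = (2,5,4)_7 → 197
197 = (4,0,1)_7 → 65  — 65 repeats.
That took 9 steps.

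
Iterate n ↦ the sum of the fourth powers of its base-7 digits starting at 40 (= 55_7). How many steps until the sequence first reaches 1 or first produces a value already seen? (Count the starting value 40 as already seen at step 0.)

6

40 = (5,5)_7 → 1250
1250 = (3,4,3,4)_7 → 674
674 = (1,6,5,2)_7 → 1938
1938 = (5,4,3,6)_7 → 2258
2258 = (6,4,0,4)_7 → 1808
1808 = (5,1,6,2)_7 → 1938  — 1938 repeats.
That took 6 steps.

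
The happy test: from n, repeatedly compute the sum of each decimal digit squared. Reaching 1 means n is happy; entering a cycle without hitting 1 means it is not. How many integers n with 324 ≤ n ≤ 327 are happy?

324: 324 → 29 → 85 → 89 → 145 → 42 → 20 → 4 → 16 → 37 → 58 → 89  — not happy
325: 325 → 38 → 73 → 58 → 89 → 145 → 42 → 20 → 4 → 16 → 37 → 58  — not happy
326: 326 → 49 → 97 → 130 → 10 → 1  — happy
327: 327 → 62 → 40 → 16 → 37 → 58 → 89 → 145 → 42 → 20 → 4 → 16  — not happy
happy: 326

1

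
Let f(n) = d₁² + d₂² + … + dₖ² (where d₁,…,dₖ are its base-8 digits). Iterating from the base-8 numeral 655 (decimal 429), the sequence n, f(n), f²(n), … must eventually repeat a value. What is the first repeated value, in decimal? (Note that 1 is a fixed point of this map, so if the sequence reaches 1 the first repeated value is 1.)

429 = (6,5,5)_8 → 6² + 5² + 5² = 86
86 = (1,2,6)_8 → 1² + 2² + 6² = 41
41 = (5,1)_8 → 5² + 1² = 26
26 = (3,2)_8 → 3² + 2² = 13
13 = (1,5)_8 → 1² + 5² = 26  — 26 already appeared earlier.

26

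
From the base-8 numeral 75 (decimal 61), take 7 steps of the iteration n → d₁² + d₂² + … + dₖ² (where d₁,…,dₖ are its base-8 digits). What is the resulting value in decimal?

16

61 = (7,5)_8 → 74
74 = (1,1,2)_8 → 6
6 = (6)_8 → 36
36 = (4,4)_8 → 32
32 = (4,0)_8 → 16
16 = (2,0)_8 → 4
4 = (4)_8 → 16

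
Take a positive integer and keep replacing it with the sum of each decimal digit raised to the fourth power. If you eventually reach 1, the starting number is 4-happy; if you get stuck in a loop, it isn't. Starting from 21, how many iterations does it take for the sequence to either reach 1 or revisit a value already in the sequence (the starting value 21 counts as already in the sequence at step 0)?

5

21 → 2⁴ + 1⁴ = 17
17 → 1⁴ + 7⁴ = 2402
2402 → 2⁴ + 4⁴ + 0⁴ + 2⁴ = 288
288 → 2⁴ + 8⁴ + 8⁴ = 8208
8208 → 8⁴ + 2⁴ + 0⁴ + 8⁴ = 8208  — 8208 repeats.
That took 5 steps.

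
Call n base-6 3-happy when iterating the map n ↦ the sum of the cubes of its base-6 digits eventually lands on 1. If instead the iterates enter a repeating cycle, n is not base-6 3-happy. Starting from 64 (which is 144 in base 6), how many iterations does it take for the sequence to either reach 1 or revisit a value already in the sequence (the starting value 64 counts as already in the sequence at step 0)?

64 = (1,4,4)_6 → 129
129 = (3,3,3)_6 → 81
81 = (2,1,3)_6 → 36
36 = (1,0,0)_6 → 1  — reached 1.
That took 4 steps.

4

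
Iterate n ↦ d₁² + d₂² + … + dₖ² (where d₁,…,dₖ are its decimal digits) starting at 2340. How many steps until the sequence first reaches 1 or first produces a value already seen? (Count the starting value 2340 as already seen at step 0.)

2340 → 2² + 3² + 4² + 0² = 29
29 → 2² + 9² = 85
85 → 8² + 5² = 89
89 → 8² + 9² = 145
145 → 1² + 4² + 5² = 42
42 → 4² + 2² = 20
20 → 2² + 0² = 4
4 → 4² = 16
16 → 1² + 6² = 37
37 → 3² + 7² = 58
58 → 5² + 8² = 89  — 89 repeats.
That took 11 steps.

11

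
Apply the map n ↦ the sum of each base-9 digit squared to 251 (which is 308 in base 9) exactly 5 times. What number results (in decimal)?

251 = (3,0,8)_9 → 3² + 0² + 8² = 9 + 0 + 64 = 73
73 = (8,1)_9 → 8² + 1² = 64 + 1 = 65
65 = (7,2)_9 → 7² + 2² = 49 + 4 = 53
53 = (5,8)_9 → 5² + 8² = 25 + 64 = 89
89 = (1,0,8)_9 → 1² + 0² + 8² = 1 + 0 + 64 = 65

65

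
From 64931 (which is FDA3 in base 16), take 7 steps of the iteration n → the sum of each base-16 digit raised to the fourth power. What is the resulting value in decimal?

513

64931 = (15,13,10,3)_16 → 15⁴ + 13⁴ + 10⁴ + 3⁴ = 89267
89267 = (1,5,12,11,3)_16 → 1⁴ + 5⁴ + 12⁴ + 11⁴ + 3⁴ = 36084
36084 = (8,12,15,4)_16 → 8⁴ + 12⁴ + 15⁴ + 4⁴ = 75713
75713 = (1,2,7,12,1)_16 → 1⁴ + 2⁴ + 7⁴ + 12⁴ + 1⁴ = 23155
23155 = (5,10,7,3)_16 → 5⁴ + 10⁴ + 7⁴ + 3⁴ = 13107
13107 = (3,3,3,3)_16 → 3⁴ + 3⁴ + 3⁴ + 3⁴ = 324
324 = (1,4,4)_16 → 1⁴ + 4⁴ + 4⁴ = 513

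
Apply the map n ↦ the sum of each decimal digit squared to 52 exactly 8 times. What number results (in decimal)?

16

52 → 5² + 2² = 25 + 4 = 29
29 → 2² + 9² = 4 + 81 = 85
85 → 8² + 5² = 64 + 25 = 89
89 → 8² + 9² = 64 + 81 = 145
145 → 1² + 4² + 5² = 1 + 16 + 25 = 42
42 → 4² + 2² = 16 + 4 = 20
20 → 2² + 0² = 4 + 0 = 4
4 → 4² = 16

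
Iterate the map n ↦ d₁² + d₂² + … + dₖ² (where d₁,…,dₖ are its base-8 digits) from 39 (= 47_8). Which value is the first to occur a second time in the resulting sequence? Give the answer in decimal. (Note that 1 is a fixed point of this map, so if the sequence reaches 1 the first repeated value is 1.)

4

39 = (4,7)_8 → 4² + 7² = 16 + 49 = 65
65 = (1,0,1)_8 → 1² + 0² + 1² = 1 + 0 + 1 = 2
2 = (2)_8 → 2² = 4
4 = (4)_8 → 4² = 16
16 = (2,0)_8 → 2² + 0² = 4 + 0 = 4  — 4 already appeared earlier.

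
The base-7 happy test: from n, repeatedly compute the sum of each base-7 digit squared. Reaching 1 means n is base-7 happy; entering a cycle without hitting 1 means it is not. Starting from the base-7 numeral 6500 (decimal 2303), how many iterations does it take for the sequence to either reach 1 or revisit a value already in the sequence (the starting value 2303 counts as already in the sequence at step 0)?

4

2303 = (6,5,0,0)_7 → 6² + 5² + 0² + 0² = 36 + 25 + 0 + 0 = 61
61 = (1,1,5)_7 → 1² + 1² + 5² = 1 + 1 + 25 = 27
27 = (3,6)_7 → 3² + 6² = 9 + 36 = 45
45 = (6,3)_7 → 6² + 3² = 36 + 9 = 45  — 45 repeats.
That took 4 steps.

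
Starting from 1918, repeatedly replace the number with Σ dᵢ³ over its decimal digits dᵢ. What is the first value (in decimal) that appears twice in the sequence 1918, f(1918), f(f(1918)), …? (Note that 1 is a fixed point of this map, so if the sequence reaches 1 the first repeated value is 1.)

1

1918 → 1³ + 9³ + 1³ + 8³ = 1243
1243 → 1³ + 2³ + 4³ + 3³ = 100
100 → 1³ + 0³ + 0³ = 1  — reached the fixed point 1.
1 → 1, so 1 is the first repeated value.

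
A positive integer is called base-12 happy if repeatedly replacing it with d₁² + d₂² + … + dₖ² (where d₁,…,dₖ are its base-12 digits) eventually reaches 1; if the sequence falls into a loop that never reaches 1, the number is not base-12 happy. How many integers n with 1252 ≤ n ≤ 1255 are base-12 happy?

1252: 1252 → 144 → 1  (reaches 1)
1253: 1253 → 153 → 82 → 136 → 137 → 146 → 5 → 25 → 5  (repeats 5)
1254: 1254 → 164 → 66 → 61 → 26 → 8 → 64 → 41 → 34 → 104 → 128 → 164  (repeats 164)
1255: 1255 → 177 → 86 → 53 → 41 → 34 → 104 → 128 → 164 → 66 → 61 → 26 → 8 → 64 → 41  (repeats 41)
base-12 happy: 1252

1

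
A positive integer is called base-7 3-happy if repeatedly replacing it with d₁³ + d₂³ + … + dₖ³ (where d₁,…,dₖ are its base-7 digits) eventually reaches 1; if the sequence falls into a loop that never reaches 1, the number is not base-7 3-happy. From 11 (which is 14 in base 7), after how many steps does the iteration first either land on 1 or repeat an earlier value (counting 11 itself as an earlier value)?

11 = (1,4)_7 → 1³ + 4³ = 1 + 64 = 65
65 = (1,2,2)_7 → 1³ + 2³ + 2³ = 1 + 8 + 8 = 17
17 = (2,3)_7 → 2³ + 3³ = 8 + 27 = 35
35 = (5,0)_7 → 5³ + 0³ = 125 + 0 = 125
125 = (2,3,6)_7 → 2³ + 3³ + 6³ = 8 + 27 + 216 = 251
251 = (5,0,6)_7 → 5³ + 0³ + 6³ = 125 + 0 + 216 = 341
341 = (6,6,5)_7 → 6³ + 6³ + 5³ = 216 + 216 + 125 = 557
557 = (1,4,2,4)_7 → 1³ + 4³ + 2³ + 4³ = 1 + 64 + 8 + 64 = 137
137 = (2,5,4)_7 → 2³ + 5³ + 4³ = 8 + 125 + 64 = 197
197 = (4,0,1)_7 → 4³ + 0³ + 1³ = 64 + 0 + 1 = 65  — 65 repeats.
That took 10 steps.

10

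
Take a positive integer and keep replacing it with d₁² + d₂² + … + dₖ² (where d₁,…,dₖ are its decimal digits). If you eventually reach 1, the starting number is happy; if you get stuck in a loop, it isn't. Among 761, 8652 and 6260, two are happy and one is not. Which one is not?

6260

761: 761 → 86 → 100 → 1  — reaches 1 (happy)
8652: 8652 → 129 → 86 → 100 → 1  — reaches 1 (happy)
6260: 6260 → 76 → 85 → 89 → 145 → 42 → 20 → 4 → 16 → 37 → 58 → 89  — repeats 89 (not happy)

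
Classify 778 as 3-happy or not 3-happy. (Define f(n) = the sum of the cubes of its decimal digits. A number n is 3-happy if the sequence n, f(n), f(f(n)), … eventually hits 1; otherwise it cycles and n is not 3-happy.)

3-happy

778 → 7³ + 7³ + 8³ = 1198
1198 → 1³ + 1³ + 9³ + 8³ = 1243
1243 → 1³ + 2³ + 4³ + 3³ = 100
100 → 1³ + 0³ + 0³ = 1  — reached 1.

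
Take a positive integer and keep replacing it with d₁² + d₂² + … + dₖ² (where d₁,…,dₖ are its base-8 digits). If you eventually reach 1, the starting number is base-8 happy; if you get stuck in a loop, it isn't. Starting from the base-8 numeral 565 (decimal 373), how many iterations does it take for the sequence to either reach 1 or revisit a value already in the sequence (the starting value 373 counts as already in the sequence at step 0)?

5

373 = (5,6,5)_8 → 5² + 6² + 5² = 25 + 36 + 25 = 86
86 = (1,2,6)_8 → 1² + 2² + 6² = 1 + 4 + 36 = 41
41 = (5,1)_8 → 5² + 1² = 25 + 1 = 26
26 = (3,2)_8 → 3² + 2² = 9 + 4 = 13
13 = (1,5)_8 → 1² + 5² = 1 + 25 = 26  — 26 repeats.
That took 5 steps.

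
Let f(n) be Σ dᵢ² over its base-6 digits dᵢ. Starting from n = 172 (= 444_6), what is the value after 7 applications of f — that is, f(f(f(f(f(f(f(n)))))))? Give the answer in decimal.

172 = (4,4,4)_6 → 4² + 4² + 4² = 48
48 = (1,2,0)_6 → 1² + 2² + 0² = 5
5 = (5)_6 → 5² = 25
25 = (4,1)_6 → 4² + 1² = 17
17 = (2,5)_6 → 2² + 5² = 29
29 = (4,5)_6 → 4² + 5² = 41
41 = (1,0,5)_6 → 1² + 0² + 5² = 26

26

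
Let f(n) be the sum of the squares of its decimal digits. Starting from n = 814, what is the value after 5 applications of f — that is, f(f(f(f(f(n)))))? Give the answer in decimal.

58

814 → 8² + 1² + 4² = 64 + 1 + 16 = 81
81 → 8² + 1² = 64 + 1 = 65
65 → 6² + 5² = 36 + 25 = 61
61 → 6² + 1² = 36 + 1 = 37
37 → 3² + 7² = 9 + 49 = 58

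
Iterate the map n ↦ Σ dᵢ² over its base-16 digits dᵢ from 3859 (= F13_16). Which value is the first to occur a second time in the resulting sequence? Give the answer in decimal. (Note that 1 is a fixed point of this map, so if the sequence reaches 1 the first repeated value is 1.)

1

3859 = (15,1,3)_16 → 15² + 1² + 3² = 225 + 1 + 9 = 235
235 = (14,11)_16 → 14² + 11² = 196 + 121 = 317
317 = (1,3,13)_16 → 1² + 3² + 13² = 1 + 9 + 169 = 179
179 = (11,3)_16 → 11² + 3² = 121 + 9 = 130
130 = (8,2)_16 → 8² + 2² = 64 + 4 = 68
68 = (4,4)_16 → 4² + 4² = 16 + 16 = 32
32 = (2,0)_16 → 2² + 0² = 4 + 0 = 4
4 = (4)_16 → 4² = 16
16 = (1,0)_16 → 1² + 0² = 1 + 0 = 1  — reached the fixed point 1.
1 → 1, so 1 is the first repeated value.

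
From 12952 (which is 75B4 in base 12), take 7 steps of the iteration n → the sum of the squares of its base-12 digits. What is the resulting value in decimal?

12952 = (7,5,11,4)_12 → 211
211 = (1,5,7)_12 → 75
75 = (6,3)_12 → 45
45 = (3,9)_12 → 90
90 = (7,6)_12 → 85
85 = (7,1)_12 → 50
50 = (4,2)_12 → 20

20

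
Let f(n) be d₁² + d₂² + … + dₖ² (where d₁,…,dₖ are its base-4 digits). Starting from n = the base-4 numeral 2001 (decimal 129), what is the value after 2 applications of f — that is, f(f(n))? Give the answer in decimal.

129 = (2,0,0,1)_4 → 2² + 0² + 0² + 1² = 4 + 0 + 0 + 1 = 5
5 = (1,1)_4 → 1² + 1² = 1 + 1 = 2

2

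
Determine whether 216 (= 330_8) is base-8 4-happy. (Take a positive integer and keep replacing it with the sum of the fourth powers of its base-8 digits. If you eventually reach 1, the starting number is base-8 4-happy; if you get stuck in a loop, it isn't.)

216 = (3,3,0)_8 → 3⁴ + 3⁴ + 0⁴ = 162
162 = (2,4,2)_8 → 2⁴ + 4⁴ + 2⁴ = 288
288 = (4,4,0)_8 → 4⁴ + 4⁴ + 0⁴ = 512
512 = (1,0,0,0)_8 → 1⁴ + 0⁴ + 0⁴ + 0⁴ = 1  — reached 1.

base-8 4-happy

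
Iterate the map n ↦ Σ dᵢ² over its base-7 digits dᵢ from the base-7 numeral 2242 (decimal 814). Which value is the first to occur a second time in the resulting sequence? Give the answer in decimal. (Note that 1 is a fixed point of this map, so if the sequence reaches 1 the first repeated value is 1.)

814 = (2,2,4,2)_7 → 2² + 2² + 4² + 2² = 4 + 4 + 16 + 4 = 28
28 = (4,0)_7 → 4² + 0² = 16 + 0 = 16
16 = (2,2)_7 → 2² + 2² = 4 + 4 = 8
8 = (1,1)_7 → 1² + 1² = 1 + 1 = 2
2 = (2)_7 → 2² = 4
4 = (4)_7 → 4² = 16  — 16 already appeared earlier.

16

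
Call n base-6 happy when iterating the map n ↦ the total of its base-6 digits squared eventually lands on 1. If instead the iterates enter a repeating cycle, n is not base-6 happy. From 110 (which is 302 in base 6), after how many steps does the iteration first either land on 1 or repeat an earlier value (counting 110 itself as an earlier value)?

110 = (3,0,2)_6 → 3² + 0² + 2² = 9 + 0 + 4 = 13
13 = (2,1)_6 → 2² + 1² = 4 + 1 = 5
5 = (5)_6 → 5² = 25
25 = (4,1)_6 → 4² + 1² = 16 + 1 = 17
17 = (2,5)_6 → 2² + 5² = 4 + 25 = 29
29 = (4,5)_6 → 4² + 5² = 16 + 25 = 41
41 = (1,0,5)_6 → 1² + 0² + 5² = 1 + 0 + 25 = 26
26 = (4,2)_6 → 4² + 2² = 16 + 4 = 20
20 = (3,2)_6 → 3² + 2² = 9 + 4 = 13  — 13 repeats.
That took 9 steps.

9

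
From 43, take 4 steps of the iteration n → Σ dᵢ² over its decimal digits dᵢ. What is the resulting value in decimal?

43 → 4² + 3² = 25
25 → 2² + 5² = 29
29 → 2² + 9² = 85
85 → 8² + 5² = 89

89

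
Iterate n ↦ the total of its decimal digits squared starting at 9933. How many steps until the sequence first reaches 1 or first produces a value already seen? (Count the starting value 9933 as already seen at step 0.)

12

9933 → 180
180 → 65
65 → 61
61 → 37
37 → 58
58 → 89
89 → 145
145 → 42
42 → 20
20 → 4
4 → 16
16 → 37  — 37 repeats.
That took 12 steps.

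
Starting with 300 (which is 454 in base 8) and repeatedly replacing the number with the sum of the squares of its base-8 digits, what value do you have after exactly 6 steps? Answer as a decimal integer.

5

300 = (4,5,4)_8 → 4² + 5² + 4² = 16 + 25 + 16 = 57
57 = (7,1)_8 → 7² + 1² = 49 + 1 = 50
50 = (6,2)_8 → 6² + 2² = 36 + 4 = 40
40 = (5,0)_8 → 5² + 0² = 25 + 0 = 25
25 = (3,1)_8 → 3² + 1² = 9 + 1 = 10
10 = (1,2)_8 → 1² + 2² = 1 + 4 = 5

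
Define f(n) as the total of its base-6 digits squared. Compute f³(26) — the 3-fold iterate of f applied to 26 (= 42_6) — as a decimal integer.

5

26 = (4,2)_6 → 4² + 2² = 16 + 4 = 20
20 = (3,2)_6 → 3² + 2² = 9 + 4 = 13
13 = (2,1)_6 → 2² + 1² = 4 + 1 = 5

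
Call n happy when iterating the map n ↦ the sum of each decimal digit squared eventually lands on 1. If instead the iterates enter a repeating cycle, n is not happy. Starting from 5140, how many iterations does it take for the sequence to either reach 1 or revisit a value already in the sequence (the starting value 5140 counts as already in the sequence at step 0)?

5140 → 42
42 → 20
20 → 4
4 → 16
16 → 37
37 → 58
58 → 89
89 → 145
145 → 42  — 42 repeats.
That took 9 steps.

9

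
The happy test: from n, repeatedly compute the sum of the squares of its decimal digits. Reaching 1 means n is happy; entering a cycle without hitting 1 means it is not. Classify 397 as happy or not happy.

happy

397 → 3² + 9² + 7² = 9 + 81 + 49 = 139
139 → 1² + 3² + 9² = 1 + 9 + 81 = 91
91 → 9² + 1² = 81 + 1 = 82
82 → 8² + 2² = 64 + 4 = 68
68 → 6² + 8² = 36 + 64 = 100
100 → 1² + 0² + 0² = 1 + 0 + 0 = 1  — reached 1.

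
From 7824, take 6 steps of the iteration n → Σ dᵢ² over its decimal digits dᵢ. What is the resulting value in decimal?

7824 → 7² + 8² + 2² + 4² = 133
133 → 1² + 3² + 3² = 19
19 → 1² + 9² = 82
82 → 8² + 2² = 68
68 → 6² + 8² = 100
100 → 1² + 0² + 0² = 1

1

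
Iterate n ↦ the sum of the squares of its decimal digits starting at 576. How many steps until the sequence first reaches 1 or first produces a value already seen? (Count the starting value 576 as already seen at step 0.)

11

576 → 5² + 7² + 6² = 25 + 49 + 36 = 110
110 → 1² + 1² + 0² = 1 + 1 + 0 = 2
2 → 2² = 4
4 → 4² = 16
16 → 1² + 6² = 1 + 36 = 37
37 → 3² + 7² = 9 + 49 = 58
58 → 5² + 8² = 25 + 64 = 89
89 → 8² + 9² = 64 + 81 = 145
145 → 1² + 4² + 5² = 1 + 16 + 25 = 42
42 → 4² + 2² = 16 + 4 = 20
20 → 2² + 0² = 4 + 0 = 4  — 4 repeats.
That took 11 steps.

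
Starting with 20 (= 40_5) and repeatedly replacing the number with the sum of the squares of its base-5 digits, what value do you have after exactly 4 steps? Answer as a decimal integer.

16

20 = (4,0)_5 → 16
16 = (3,1)_5 → 10
10 = (2,0)_5 → 4
4 = (4)_5 → 16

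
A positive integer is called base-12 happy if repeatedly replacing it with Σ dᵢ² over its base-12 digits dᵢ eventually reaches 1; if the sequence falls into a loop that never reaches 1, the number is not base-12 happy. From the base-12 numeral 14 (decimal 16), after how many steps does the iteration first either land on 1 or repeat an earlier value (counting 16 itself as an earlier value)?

16 = (1,4)_12 → 1² + 4² = 17
17 = (1,5)_12 → 1² + 5² = 26
26 = (2,2)_12 → 2² + 2² = 8
8 = (8)_12 → 8² = 64
64 = (5,4)_12 → 5² + 4² = 41
41 = (3,5)_12 → 3² + 5² = 34
34 = (2,10)_12 → 2² + 10² = 104
104 = (8,8)_12 → 8² + 8² = 128
128 = (10,8)_12 → 10² + 8² = 164
164 = (1,1,8)_12 → 1² + 1² + 8² = 66
66 = (5,6)_12 → 5² + 6² = 61
61 = (5,1)_12 → 5² + 1² = 26  — 26 repeats.
That took 12 steps.

12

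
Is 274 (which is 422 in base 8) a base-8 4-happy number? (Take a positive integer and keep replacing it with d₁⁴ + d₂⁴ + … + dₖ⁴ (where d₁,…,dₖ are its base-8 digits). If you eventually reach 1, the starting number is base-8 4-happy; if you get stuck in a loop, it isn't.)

base-8 4-happy

274 = (4,2,2)_8 → 4⁴ + 2⁴ + 2⁴ = 256 + 16 + 16 = 288
288 = (4,4,0)_8 → 4⁴ + 4⁴ + 0⁴ = 256 + 256 + 0 = 512
512 = (1,0,0,0)_8 → 1⁴ + 0⁴ + 0⁴ + 0⁴ = 1 + 0 + 0 + 0 = 1  — reached 1.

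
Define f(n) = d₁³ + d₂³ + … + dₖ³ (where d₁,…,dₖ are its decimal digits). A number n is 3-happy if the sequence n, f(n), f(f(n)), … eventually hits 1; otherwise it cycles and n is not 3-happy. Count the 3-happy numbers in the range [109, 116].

1

109: 109 → 730 → 370 → 370  (repeats 370)
110: 110 → 2 → 8 → 512 → 134 → 92 → 737 → 713 → 371 → 371  (repeats 371)
111: 111 → 3 → 27 → 351 → 153 → 153  (repeats 153)
112: 112 → 10 → 1  (reaches 1)
113: 113 → 29 → 737 → 713 → 371 → 371  (repeats 371)
114: 114 → 66 → 432 → 99 → 1458 → 702 → 351 → 153 → 153  (repeats 153)
115: 115 → 127 → 352 → 160 → 217 → 352  (repeats 352)
116: 116 → 218 → 521 → 134 → 92 → 737 → 713 → 371 → 371  (repeats 371)
3-happy: 112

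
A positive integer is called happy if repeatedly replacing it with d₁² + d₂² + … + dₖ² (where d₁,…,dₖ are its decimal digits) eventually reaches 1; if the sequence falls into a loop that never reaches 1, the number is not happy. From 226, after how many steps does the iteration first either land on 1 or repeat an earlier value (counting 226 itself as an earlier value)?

5

226 → 2² + 2² + 6² = 4 + 4 + 36 = 44
44 → 4² + 4² = 16 + 16 = 32
32 → 3² + 2² = 9 + 4 = 13
13 → 1² + 3² = 1 + 9 = 10
10 → 1² + 0² = 1 + 0 = 1  — reached 1.
That took 5 steps.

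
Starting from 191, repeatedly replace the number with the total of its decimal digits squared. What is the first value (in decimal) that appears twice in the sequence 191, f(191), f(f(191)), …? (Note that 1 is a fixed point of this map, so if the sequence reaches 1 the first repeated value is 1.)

191 → 1² + 9² + 1² = 83
83 → 8² + 3² = 73
73 → 7² + 3² = 58
58 → 5² + 8² = 89
89 → 8² + 9² = 145
145 → 1² + 4² + 5² = 42
42 → 4² + 2² = 20
20 → 2² + 0² = 4
4 → 4² = 16
16 → 1² + 6² = 37
37 → 3² + 7² = 58  — 58 already appeared earlier.

58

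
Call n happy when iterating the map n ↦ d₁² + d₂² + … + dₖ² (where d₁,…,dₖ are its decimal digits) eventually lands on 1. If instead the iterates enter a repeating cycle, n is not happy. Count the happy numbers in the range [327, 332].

2

327: 327 → 62 → 40 → 16 → 37 → 58 → 89 → 145 → 42 → 20 → 4 → 16  — not happy
328: 328 → 77 → 98 → 145 → 42 → 20 → 4 → 16 → 37 → 58 → 89 → 145  — not happy
329: 329 → 94 → 97 → 130 → 10 → 1  — happy
330: 330 → 18 → 65 → 61 → 37 → 58 → 89 → 145 → 42 → 20 → 4 → 16 → 37  — not happy
331: 331 → 19 → 82 → 68 → 100 → 1  — happy
332: 332 → 22 → 8 → 64 → 52 → 29 → 85 → 89 → 145 → 42 → 20 → 4 → 16 → 37 → 58 → 89  — not happy
happy: 329, 331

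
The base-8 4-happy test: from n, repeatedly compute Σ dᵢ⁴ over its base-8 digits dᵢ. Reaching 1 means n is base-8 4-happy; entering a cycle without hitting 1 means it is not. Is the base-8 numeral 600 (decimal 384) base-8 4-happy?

base-8 4-happy

384 = (6,0,0)_8 → 6⁴ + 0⁴ + 0⁴ = 1296
1296 = (2,4,2,0)_8 → 2⁴ + 4⁴ + 2⁴ + 0⁴ = 288
288 = (4,4,0)_8 → 4⁴ + 4⁴ + 0⁴ = 512
512 = (1,0,0,0)_8 → 1⁴ + 0⁴ + 0⁴ + 0⁴ = 1  — reached 1.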